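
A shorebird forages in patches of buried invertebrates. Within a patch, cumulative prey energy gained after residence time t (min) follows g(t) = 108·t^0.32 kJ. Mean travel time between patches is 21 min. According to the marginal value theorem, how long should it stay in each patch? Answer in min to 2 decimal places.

Maximise g(t)/(T+t): set derivative to zero → g'(t)(T+t) = g(t).
g'(t) = 0.32·108·t^-0.68. Setting 0.32·108·t^-0.68 = 108·t^0.32/(21+t) gives 0.32(21+t) = t, so 0.68·t = 0.32×21.
t* = 0.32×21/0.68 = 9.882 min.

9.88 min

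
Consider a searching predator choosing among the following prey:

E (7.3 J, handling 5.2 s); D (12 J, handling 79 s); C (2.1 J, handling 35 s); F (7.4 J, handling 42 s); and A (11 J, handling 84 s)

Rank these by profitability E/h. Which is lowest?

In descending order of E/h:
E: 7.3/5.2 = 1.4 J/s
F: 7.4/42 = 0.176 J/s
D: 12/79 = 0.152 J/s
A: 11/84 = 0.131 J/s
C: 2.1/35 = 0.06 J/s

C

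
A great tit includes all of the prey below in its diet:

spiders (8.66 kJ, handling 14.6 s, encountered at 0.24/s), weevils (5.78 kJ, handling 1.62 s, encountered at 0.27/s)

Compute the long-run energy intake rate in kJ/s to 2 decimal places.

R = Σλ_iE_i / (1 + Σλ_ih_i)
Numerator: 0.24×8.66 + 0.27×5.78 = 3.639
Denominator: 1 + 0.24×14.6 + 0.27×1.62 = 4.941
R = 3.639/4.941 = 0.7364 kJ/s

0.74 kJ/s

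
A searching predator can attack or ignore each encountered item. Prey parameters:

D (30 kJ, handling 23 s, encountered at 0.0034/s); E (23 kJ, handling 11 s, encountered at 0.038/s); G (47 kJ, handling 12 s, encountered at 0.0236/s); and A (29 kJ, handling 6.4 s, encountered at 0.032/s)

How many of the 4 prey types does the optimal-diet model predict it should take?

E/h in descending order: A 4.53, G 3.92, E 2.09, D 1.3 kJ/s. The optimal diet is the largest prefix of this list for which every included type satisfies E_i/h_i > R on the types above it.
Rate on top 1: 0.7703. G: 3.92 > 0.7703 → include.
Rate on top 2: 1.369. E: 2.09 > 1.369 → include.
Rate on top 3: 1.527. D: 1.3 < 1.527 → exclude; stop.
Optimal diet: A, G, E — 3 of 4 types.

3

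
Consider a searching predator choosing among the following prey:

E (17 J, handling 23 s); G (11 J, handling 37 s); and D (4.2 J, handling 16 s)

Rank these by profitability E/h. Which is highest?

In descending order of E/h:
E: 17/23 = 0.739 J/s
G: 11/37 = 0.297 J/s
D: 4.2/16 = 0.263 J/s

E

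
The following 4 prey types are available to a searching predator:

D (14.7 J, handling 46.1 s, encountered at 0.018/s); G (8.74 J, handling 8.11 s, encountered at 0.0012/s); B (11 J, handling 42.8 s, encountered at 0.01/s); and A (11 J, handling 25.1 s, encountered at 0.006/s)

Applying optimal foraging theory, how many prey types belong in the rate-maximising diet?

Profitabilities (E/h, J/s): G 1.08, A 0.438, D 0.319, B 0.257. Add prey in this order while the next type's profitability exceeds the intake rate on those already taken.
Rate on top 1: 0.01039. A: 0.438 > 0.01039 → include.
Rate on top 2: 0.06592. D: 0.319 > 0.06592 → include.
Rate on top 3: 0.1714. B: 0.257 > 0.1714 → include.
Optimal diet: G, A, D, B — 4 of 4 types.

4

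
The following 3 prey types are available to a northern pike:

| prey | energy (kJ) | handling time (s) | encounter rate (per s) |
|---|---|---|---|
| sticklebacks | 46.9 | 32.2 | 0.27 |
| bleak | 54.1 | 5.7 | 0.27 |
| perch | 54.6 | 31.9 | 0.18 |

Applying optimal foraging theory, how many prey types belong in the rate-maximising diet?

1

Rank by E/h (kJ/s): bleak 9.49, perch 1.71, sticklebacks 1.46. Include each in turn until the next type's E/h falls below the running intake rate.
Rate on top 1: 5.753. perch: 1.71 < 5.753 → exclude; stop.
Optimal diet: bleak — 1 of 3 types.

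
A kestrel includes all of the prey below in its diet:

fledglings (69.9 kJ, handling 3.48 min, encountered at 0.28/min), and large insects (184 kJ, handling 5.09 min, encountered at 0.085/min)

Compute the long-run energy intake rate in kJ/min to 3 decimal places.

14.629 kJ/min

R = (0.28×69.9 + 0.085×184) / (1 + 0.28×3.48 + 0.085×5.09) = 35.21/2.407 = 14.63 kJ/min.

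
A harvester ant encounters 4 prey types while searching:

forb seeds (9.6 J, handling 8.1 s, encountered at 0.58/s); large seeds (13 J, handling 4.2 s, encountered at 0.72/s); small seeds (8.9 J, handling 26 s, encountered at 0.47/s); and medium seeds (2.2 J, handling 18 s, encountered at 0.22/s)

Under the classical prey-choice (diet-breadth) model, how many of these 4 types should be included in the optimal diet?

1

E/h in descending order: large seeds 3.1, forb seeds 1.19, small seeds 0.342, medium seeds 0.122 J/s. The optimal diet is the largest prefix of this list for which every included type satisfies E_i/h_i > R on the types above it.
Rate on top 1: 2.326. forb seeds: 1.19 < 2.326 → exclude; stop.
Optimal diet: large seeds — 1 of 4 types.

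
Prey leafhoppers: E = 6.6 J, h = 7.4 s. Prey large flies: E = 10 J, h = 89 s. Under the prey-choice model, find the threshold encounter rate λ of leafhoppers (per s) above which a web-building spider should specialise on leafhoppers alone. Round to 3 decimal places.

The zero-one rule: include large flies iff E₂/h₂ > λE₁/(1+λh₁). Equality gives the switch point.
λE₁h₂ = E₂ + λE₂h₁ ⇒ λ = E₂/(E₁h₂ − E₂h₁) = 10/(587.4 − 74) = 0.01948 per s.

0.019 per s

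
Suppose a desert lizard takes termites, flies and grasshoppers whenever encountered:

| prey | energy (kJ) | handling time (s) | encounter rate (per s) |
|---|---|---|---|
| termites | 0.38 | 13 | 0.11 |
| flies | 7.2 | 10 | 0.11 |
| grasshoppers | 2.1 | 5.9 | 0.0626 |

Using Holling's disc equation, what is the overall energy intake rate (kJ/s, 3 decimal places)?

0.248 kJ/s

Energy encountered per unit search time: 0.11×0.38 + 0.11×7.2 + 0.0626×2.1 = 0.9653 kJ/s.
Handling time per unit search time: 0.11×13 + 0.11×10 + 0.0626×5.9 = 2.899.
Rate = 0.9653/(1 + 2.899) = 0.2475 kJ/s.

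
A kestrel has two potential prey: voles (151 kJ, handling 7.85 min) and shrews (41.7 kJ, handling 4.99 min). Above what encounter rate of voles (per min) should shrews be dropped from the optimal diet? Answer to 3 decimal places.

The zero-one rule: include shrews iff E₂/h₂ > λE₁/(1+λh₁). Equality gives the switch point.
λE₁h₂ = E₂ + λE₂h₁ ⇒ λ = E₂/(E₁h₂ − E₂h₁) = 41.7/(753.5 − 327.3) = 0.09785 per min.

0.098 per min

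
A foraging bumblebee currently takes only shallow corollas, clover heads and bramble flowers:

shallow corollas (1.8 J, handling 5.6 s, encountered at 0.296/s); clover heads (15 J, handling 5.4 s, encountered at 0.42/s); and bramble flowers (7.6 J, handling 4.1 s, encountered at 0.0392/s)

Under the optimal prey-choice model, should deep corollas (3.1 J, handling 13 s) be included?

Intake rate on the current diet: R = (0.296×1.8 + 0.42×15 + 0.0392×7.6) / (1 + 0.296×5.6 + 0.42×5.4 + 0.0392×4.1) = 7.131/5.086 = 1.402 J/s.
deep corollas: E/h = 3.1/13 = 0.2385 J/s.
0.2385 < 1.402, so adding deep corollas would lower the average — exclude it.

No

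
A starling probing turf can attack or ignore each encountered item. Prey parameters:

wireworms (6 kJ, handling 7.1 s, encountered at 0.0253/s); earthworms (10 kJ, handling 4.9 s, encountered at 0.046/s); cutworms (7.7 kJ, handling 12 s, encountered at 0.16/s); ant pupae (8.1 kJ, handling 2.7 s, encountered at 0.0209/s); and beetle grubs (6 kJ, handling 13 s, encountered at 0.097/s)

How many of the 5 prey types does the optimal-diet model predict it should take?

E/h in descending order: ant pupae 3, earthworms 2.04, wireworms 0.845, cutworms 0.642, beetle grubs 0.462 kJ/s. The optimal diet is the largest prefix of this list for which every included type satisfies E_i/h_i > R on the types above it.
Rate on top 1: 0.1602. earthworms: 2.04 > 0.1602 → include.
Rate on top 2: 0.4909. wireworms: 0.845 > 0.4909 → include.
Rate on top 3: 0.5345. cutworms: 0.642 > 0.5345 → include.
Rate on top 4: 0.5953. beetle grubs: 0.462 < 0.5953 → exclude; stop.
Optimal diet: ant pupae, earthworms, wireworms, cutworms — 4 of 5 types.

4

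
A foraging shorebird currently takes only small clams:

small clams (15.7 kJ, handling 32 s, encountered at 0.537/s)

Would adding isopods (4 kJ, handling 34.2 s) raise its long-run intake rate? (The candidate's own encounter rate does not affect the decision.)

No

Current rate: (0.537×15.7)/(1 + 0.537×32) = 0.4636 kJ/s.
Profitability of isopods: 4/34.2 = 0.117 kJ/s.
0.117 < 0.4636, so adding isopods would lower the average — exclude it.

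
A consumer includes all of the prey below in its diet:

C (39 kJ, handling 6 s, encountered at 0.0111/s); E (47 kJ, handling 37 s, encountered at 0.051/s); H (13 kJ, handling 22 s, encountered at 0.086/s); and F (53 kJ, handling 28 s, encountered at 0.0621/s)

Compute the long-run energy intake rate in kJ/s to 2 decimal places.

R = (0.0111×39 + 0.051×47 + 0.086×13 + 0.0621×53) / (1 + 0.0111×6 + 0.051×37 + 0.086×22 + 0.0621×28) = 7.239/6.584 = 1.099 kJ/s.

1.10 kJ/s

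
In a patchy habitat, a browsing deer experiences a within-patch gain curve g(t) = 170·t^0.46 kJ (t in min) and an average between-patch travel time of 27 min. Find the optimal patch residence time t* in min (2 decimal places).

Maximise g(t)/(T+t): set derivative to zero → g'(t)(T+t) = g(t).
g'(t) = 0.46·170·t^-0.54. Setting 0.46·170·t^-0.54 = 170·t^0.46/(27+t) gives 0.46(27+t) = t, so 0.54·t = 0.46×27.
t* = 0.46×27/0.54 = 23 min.

23.00 min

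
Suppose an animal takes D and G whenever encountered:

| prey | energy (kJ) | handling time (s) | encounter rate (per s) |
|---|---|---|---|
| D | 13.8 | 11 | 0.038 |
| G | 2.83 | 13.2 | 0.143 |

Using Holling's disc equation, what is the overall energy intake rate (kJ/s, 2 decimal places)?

0.28 kJ/s

Energy encountered per unit search time: 0.038×13.8 + 0.143×2.83 = 0.9291 kJ/s.
Handling time per unit search time: 0.038×11 + 0.143×13.2 = 2.306.
Rate = 0.9291/(1 + 2.306) = 0.2811 kJ/s.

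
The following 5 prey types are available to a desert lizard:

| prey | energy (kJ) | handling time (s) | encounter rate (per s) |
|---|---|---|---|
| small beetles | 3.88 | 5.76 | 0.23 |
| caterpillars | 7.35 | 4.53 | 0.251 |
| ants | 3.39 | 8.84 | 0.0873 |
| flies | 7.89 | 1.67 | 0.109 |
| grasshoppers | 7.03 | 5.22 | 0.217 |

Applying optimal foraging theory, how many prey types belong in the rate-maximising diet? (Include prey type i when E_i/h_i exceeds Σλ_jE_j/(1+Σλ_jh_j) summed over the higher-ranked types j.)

3

E/h in descending order: flies 4.72, caterpillars 1.62, grasshoppers 1.35, small beetles 0.674, ants 0.383 kJ/s. The optimal diet is the largest prefix of this list for which every included type satisfies E_i/h_i > R on the types above it.
Rate on top 1: 0.7276. caterpillars: 1.62 > 0.7276 → include.
Rate on top 2: 1.166. grasshoppers: 1.35 > 1.166 → include.
Rate on top 3: 1.226. small beetles: 0.674 < 1.226 → exclude; stop.
Optimal diet: flies, caterpillars, grasshoppers — 3 of 5 types.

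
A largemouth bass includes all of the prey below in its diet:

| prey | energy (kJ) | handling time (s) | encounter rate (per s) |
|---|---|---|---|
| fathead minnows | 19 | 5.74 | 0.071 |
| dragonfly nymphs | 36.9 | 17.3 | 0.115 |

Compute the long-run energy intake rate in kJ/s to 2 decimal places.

1.65 kJ/s

Energy encountered per unit search time: 0.071×19 + 0.115×36.9 = 5.593 kJ/s.
Handling time per unit search time: 0.071×5.74 + 0.115×17.3 = 2.397.
Rate = 5.593/(1 + 2.397) = 1.646 kJ/s.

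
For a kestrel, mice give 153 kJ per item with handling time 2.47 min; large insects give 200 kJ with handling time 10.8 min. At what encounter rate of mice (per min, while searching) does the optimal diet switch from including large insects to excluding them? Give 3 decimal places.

0.173 per min

At the threshold, the rate on mice alone equals the profitability of large insects: λ·153/(1 + λ·2.47) = 200/10.8 = 18.52.
Rearranging, λ(153 − 18.52×2.47) = 18.52, so λ = 18.52/107.3 = 0.1727 per min.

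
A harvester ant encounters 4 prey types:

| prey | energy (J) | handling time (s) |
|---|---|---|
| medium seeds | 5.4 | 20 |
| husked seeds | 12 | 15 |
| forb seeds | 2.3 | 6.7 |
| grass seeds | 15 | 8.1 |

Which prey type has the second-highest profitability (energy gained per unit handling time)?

husked seeds

In descending order of E/h:
grass seeds: 15/8.1 = 1.85 J/s
husked seeds: 12/15 = 0.8 J/s
forb seeds: 2.3/6.7 = 0.343 J/s
medium seeds: 5.4/20 = 0.27 J/s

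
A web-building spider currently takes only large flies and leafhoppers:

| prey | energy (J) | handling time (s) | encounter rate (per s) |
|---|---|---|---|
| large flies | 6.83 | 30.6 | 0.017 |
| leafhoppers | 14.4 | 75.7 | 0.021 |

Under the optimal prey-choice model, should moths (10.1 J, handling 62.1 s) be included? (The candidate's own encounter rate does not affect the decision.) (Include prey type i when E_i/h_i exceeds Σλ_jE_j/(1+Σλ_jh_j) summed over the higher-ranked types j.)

Intake rate on the current diet: R = (0.017×6.83 + 0.021×14.4) / (1 + 0.017×30.6 + 0.021×75.7) = 0.4185/3.11 = 0.1346 J/s.
moths: E/h = 10.1/62.1 = 0.1626 J/s.
Since 0.1626 > R, including moths increases the long-run rate.

Yes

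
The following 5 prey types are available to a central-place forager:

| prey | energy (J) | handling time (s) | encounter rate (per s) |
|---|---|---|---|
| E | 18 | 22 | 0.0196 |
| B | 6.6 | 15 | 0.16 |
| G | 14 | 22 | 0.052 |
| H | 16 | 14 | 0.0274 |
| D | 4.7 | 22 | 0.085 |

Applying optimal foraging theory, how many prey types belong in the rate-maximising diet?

3

E/h in descending order: H 1.14, E 0.818, G 0.636, B 0.44, D 0.214 J/s. The optimal diet is the largest prefix of this list for which every included type satisfies E_i/h_i > R on the types above it.
Rate on top 1: 0.3169. E: 0.818 > 0.3169 → include.
Rate on top 2: 0.436. G: 0.636 > 0.436 → include.
Rate on top 3: 0.5135. B: 0.44 < 0.5135 → exclude; stop.
Optimal diet: H, E, G — 3 of 5 types.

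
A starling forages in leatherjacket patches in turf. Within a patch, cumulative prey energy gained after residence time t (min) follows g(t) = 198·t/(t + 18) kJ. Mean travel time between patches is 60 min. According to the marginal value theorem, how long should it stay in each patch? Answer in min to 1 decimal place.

Maximise g(t)/(T+t): set derivative to zero → g'(t)(T+t) = g(t).
g'(t) = 198·18/(t + 18)². Setting 198·18/(t+18)² = 198t/[(t+18)(60+t)] gives 18(60+t) = t(t+18), so t² = 18×60 = 1080.
t* = √1080 = 32.86 min.

32.9 min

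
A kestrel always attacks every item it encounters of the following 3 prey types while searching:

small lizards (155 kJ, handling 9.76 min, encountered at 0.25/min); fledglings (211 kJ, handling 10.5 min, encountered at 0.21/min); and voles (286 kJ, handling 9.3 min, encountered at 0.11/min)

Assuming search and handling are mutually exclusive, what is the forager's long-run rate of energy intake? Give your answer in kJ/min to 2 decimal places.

17.17 kJ/min

R = (0.25×155 + 0.21×211 + 0.11×286) / (1 + 0.25×9.76 + 0.21×10.5 + 0.11×9.3) = 114.5/6.668 = 17.17 kJ/min.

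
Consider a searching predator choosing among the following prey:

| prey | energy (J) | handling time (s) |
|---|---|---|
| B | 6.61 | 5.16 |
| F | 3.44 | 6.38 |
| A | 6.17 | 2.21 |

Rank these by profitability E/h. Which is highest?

A

Profitability E/h (J/s): B = 6.61/5.16 = 1.28, F = 3.44/6.38 = 0.539, A = 6.17/2.21 = 2.79.
Ranked: A > B > F.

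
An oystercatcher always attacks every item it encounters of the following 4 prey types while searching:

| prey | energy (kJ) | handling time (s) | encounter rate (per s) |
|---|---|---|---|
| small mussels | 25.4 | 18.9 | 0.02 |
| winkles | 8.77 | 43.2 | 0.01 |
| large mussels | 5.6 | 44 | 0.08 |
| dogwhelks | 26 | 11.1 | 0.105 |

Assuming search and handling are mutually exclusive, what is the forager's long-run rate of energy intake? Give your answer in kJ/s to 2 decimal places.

0.58 kJ/s

R = Σλ_iE_i / (1 + Σλ_ih_i)
Numerator: 0.02×25.4 + 0.01×8.77 + 0.08×5.6 + 0.105×26 = 3.774
Denominator: 1 + 0.02×18.9 + 0.01×43.2 + 0.08×44 + 0.105×11.1 = 6.495
R = 3.774/6.495 = 0.581 kJ/s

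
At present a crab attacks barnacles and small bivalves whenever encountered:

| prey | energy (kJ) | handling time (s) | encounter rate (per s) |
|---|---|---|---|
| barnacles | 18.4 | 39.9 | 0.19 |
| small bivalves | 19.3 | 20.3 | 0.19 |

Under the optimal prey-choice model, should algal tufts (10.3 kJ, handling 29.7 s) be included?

Intake rate on the current diet: R = (0.19×18.4 + 0.19×19.3) / (1 + 0.19×39.9 + 0.19×20.3) = 7.163/12.44 = 0.5759 kJ/s.
algal tufts: E/h = 10.3/29.7 = 0.3468 kJ/s.
Since 0.3468 < R, time spent handling algal tufts is better spent searching.

No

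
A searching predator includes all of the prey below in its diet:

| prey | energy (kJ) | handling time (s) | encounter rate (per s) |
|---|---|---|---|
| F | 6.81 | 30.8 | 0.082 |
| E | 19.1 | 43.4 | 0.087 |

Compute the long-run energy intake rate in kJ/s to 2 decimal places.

R = (0.082×6.81 + 0.087×19.1) / (1 + 0.082×30.8 + 0.087×43.4) = 2.22/7.301 = 0.3041 kJ/s.

0.30 kJ/s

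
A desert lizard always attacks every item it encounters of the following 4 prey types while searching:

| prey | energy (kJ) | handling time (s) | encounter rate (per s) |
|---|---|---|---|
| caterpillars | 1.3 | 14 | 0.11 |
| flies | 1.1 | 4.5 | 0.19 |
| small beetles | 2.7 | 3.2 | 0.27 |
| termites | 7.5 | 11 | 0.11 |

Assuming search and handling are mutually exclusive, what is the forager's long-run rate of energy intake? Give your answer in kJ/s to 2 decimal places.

0.35 kJ/s

Energy encountered per unit search time: 0.11×1.3 + 0.19×1.1 + 0.27×2.7 + 0.11×7.5 = 1.906 kJ/s.
Handling time per unit search time: 0.11×14 + 0.19×4.5 + 0.27×3.2 + 0.11×11 = 4.469.
Rate = 1.906/(1 + 4.469) = 0.3485 kJ/s.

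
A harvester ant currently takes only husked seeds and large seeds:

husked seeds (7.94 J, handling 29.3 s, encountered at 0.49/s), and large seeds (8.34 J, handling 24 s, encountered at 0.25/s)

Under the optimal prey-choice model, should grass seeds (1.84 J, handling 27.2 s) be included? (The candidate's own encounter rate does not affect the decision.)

No

Intake rate on the current diet: R = (0.49×7.94 + 0.25×8.34) / (1 + 0.49×29.3 + 0.25×24) = 5.976/21.36 = 0.2798 J/s.
grass seeds: E/h = 1.84/27.2 = 0.06765 J/s.
0.06765 < 0.2798, so adding grass seeds would lower the average — exclude it.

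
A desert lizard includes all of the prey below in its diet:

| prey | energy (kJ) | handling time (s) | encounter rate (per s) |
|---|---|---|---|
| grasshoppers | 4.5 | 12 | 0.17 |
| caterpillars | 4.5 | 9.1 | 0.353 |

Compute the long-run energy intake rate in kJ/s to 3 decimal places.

0.376 kJ/s

R = (0.17×4.5 + 0.353×4.5) / (1 + 0.17×12 + 0.353×9.1) = 2.353/6.252 = 0.3764 kJ/s.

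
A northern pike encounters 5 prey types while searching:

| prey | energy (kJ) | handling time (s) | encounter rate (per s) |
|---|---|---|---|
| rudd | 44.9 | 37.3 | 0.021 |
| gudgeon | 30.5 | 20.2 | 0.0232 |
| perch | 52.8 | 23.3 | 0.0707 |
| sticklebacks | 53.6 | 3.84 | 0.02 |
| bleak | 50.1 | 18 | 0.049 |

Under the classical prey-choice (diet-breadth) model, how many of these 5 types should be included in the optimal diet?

3

Profitabilities (E/h, kJ/s): sticklebacks 14, bleak 2.78, perch 2.27, gudgeon 1.51, rudd 1.2. Add prey in this order while the next type's profitability exceeds the intake rate on those already taken.
Rate on top 1: 0.9955. bleak: 2.78 > 0.9955 → include.
Rate on top 2: 1.801. perch: 2.27 > 1.801 → include.
Rate on top 3: 2.013. gudgeon: 1.51 < 2.013 → exclude; stop.
Optimal diet: sticklebacks, bleak, perch — 3 of 5 types.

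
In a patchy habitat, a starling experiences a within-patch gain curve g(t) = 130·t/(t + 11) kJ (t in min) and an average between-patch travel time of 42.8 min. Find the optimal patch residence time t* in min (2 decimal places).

Optimal t* satisfies g'(t*) = g(t*)/(T + t*).
g'(t) = 130·11/(t + 11)². Setting 130·11/(t+11)² = 130t/[(t+11)(42.8+t)] gives 11(42.8+t) = t(t+11), so t² = 11×42.8 = 470.8.
t* = √470.8 = 21.7 min.

21.70 min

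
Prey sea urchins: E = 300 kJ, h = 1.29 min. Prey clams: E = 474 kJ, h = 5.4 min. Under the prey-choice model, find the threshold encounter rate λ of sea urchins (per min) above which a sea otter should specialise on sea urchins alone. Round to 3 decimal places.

Drop clams once their profitability E₂/h₂ falls below the rate achievable on sea urchins alone: E₂/h₂ = λE₁/(1 + λh₁).
Solve for λ: λE₁h₂ = E₂(1 + λh₁) → λ(E₁h₂ − E₂h₁) = E₂ → λ = E₂/(E₁h₂ − E₂h₁).
λ = 474/(300×5.4 − 474×1.29) = 474/1009 = 0.47 per min.

0.470 per min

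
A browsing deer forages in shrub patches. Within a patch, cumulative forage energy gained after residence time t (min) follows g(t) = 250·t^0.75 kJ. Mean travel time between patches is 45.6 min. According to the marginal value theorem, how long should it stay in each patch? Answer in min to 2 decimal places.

By the marginal value theorem, leave when the instantaneous gain rate g'(t) equals the habitat-wide average g(t)/(T + t).
g'(t) = 0.75·250·t^-0.25. Setting 0.75·250·t^-0.25 = 250·t^0.75/(45.6+t) gives 0.75(45.6+t) = t, so 0.25·t = 0.75×45.6.
t* = 0.75×45.6/0.25 = 136.8 min.

136.80 min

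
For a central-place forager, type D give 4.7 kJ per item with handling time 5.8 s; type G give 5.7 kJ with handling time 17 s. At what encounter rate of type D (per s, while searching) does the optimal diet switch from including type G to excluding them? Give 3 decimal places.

At the threshold, the rate on type D alone equals the profitability of type G: λ·4.7/(1 + λ·5.8) = 5.7/17 = 0.3353.
Rearranging, λ(4.7 − 0.3353×5.8) = 0.3353, so λ = 0.3353/2.755 = 0.1217 per s.

0.122 per s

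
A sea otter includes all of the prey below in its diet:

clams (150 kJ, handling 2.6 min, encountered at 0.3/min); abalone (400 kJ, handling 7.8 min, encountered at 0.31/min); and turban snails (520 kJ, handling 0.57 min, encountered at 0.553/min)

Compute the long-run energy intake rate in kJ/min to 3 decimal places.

R = (0.3×150 + 0.31×400 + 0.553×520) / (1 + 0.3×2.6 + 0.31×7.8 + 0.553×0.57) = 456.6/4.513 = 101.2 kJ/min.

101.161 kJ/min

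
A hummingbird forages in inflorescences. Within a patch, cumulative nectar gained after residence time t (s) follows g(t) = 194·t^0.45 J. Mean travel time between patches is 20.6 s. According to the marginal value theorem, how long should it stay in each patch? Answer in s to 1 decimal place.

Maximise g(t)/(T+t): set derivative to zero → g'(t)(T+t) = g(t).
g'(t) = 0.45·194·t^-0.55. Setting 0.45·194·t^-0.55 = 194·t^0.45/(20.6+t) gives 0.45(20.6+t) = t, so 0.55·t = 0.45×20.6.
t* = 0.45×20.6/0.55 = 16.85 s.

16.9 s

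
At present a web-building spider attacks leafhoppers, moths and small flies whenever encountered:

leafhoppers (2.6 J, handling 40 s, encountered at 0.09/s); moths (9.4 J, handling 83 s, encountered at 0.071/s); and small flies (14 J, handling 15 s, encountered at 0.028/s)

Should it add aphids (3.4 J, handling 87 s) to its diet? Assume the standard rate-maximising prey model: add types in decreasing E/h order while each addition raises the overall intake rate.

No

Intake rate on the current diet: R = (0.09×2.6 + 0.071×9.4 + 0.028×14) / (1 + 0.09×40 + 0.071×83 + 0.028×15) = 1.293/10.91 = 0.1185 J/s.
aphids: E/h = 3.4/87 = 0.03908 J/s.
0.03908 < 0.1185, so adding aphids would lower the average — exclude it.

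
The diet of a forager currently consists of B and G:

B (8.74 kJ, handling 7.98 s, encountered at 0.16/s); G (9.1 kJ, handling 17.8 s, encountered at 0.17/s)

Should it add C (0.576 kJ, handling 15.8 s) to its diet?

On B and G alone, R = ΣλE/(1+Σλh) = 2.945/5.303 = 0.5554 kJ/s.
C: E/h = 0.576/15.8 = 0.03646 kJ/s.
Since 0.03646 < R, time spent handling C is better spent searching.

No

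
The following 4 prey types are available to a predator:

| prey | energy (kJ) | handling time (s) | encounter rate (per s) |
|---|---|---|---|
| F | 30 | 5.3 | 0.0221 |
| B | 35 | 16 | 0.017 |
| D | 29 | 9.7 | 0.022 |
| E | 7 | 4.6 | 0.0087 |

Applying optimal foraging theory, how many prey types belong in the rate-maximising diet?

Rank by E/h (kJ/s): F 5.66, D 2.99, B 2.19, E 1.52. Include each in turn until the next type's E/h falls below the running intake rate.
Rate on top 1: 0.5935. D: 2.99 > 0.5935 → include.
Rate on top 2: 0.9778. B: 2.19 > 0.9778 → include.
Rate on top 3: 1.183. E: 1.52 > 1.183 → include.
Optimal diet: F, D, B, E — 4 of 4 types.

4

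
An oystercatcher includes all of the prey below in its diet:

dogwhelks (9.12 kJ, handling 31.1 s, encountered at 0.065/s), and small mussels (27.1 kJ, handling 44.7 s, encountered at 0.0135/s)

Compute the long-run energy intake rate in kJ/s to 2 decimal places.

0.26 kJ/s

R = (0.065×9.12 + 0.0135×27.1) / (1 + 0.065×31.1 + 0.0135×44.7) = 0.9587/3.625 = 0.2645 kJ/s.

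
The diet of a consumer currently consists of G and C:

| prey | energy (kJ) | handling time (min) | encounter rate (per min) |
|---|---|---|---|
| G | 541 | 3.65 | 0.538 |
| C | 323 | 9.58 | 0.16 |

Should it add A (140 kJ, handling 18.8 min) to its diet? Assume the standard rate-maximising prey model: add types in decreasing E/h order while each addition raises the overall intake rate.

Intake rate on the current diet: R = (0.538×541 + 0.16×323) / (1 + 0.538×3.65 + 0.16×9.58) = 342.7/4.497 = 76.22 kJ/min.
A: E/h = 140/18.8 = 7.447 kJ/min.
Since 7.447 < R, time spent handling A is better spent searching.

No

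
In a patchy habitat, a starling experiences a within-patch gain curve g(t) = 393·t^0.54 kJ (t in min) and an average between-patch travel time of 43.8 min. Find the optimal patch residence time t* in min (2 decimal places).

Optimal t* satisfies g'(t*) = g(t*)/(T + t*).
g'(t) = 0.54·393·t^-0.46. Setting 0.54·393·t^-0.46 = 393·t^0.54/(43.8+t) gives 0.54(43.8+t) = t, so 0.46·t = 0.54×43.8.
t* = 0.54×43.8/0.46 = 51.42 min.

51.42 min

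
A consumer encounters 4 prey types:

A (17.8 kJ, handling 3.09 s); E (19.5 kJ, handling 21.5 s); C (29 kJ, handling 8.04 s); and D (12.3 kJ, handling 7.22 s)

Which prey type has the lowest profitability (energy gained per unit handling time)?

E

Profitability E/h (kJ/s): A = 17.8/3.09 = 5.76, E = 19.5/21.5 = 0.907, C = 29/8.04 = 3.61, D = 12.3/7.22 = 1.7.
Ranked: A > C > D > E.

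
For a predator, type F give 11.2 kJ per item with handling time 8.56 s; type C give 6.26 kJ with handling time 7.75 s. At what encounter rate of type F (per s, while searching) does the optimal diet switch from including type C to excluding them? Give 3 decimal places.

Drop type C once their profitability E₂/h₂ falls below the rate achievable on type F alone: E₂/h₂ = λE₁/(1 + λh₁).
Solve for λ: λE₁h₂ = E₂(1 + λh₁) → λ(E₁h₂ − E₂h₁) = E₂ → λ = E₂/(E₁h₂ − E₂h₁).
λ = 6.26/(11.2×7.75 − 6.26×8.56) = 6.26/33.21 = 0.1885 per s.

0.188 per s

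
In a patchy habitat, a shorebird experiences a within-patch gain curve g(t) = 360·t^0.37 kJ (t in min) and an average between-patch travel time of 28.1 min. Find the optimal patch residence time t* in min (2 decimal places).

Maximise g(t)/(T+t): set derivative to zero → g'(t)(T+t) = g(t).
g'(t) = 0.37·360·t^-0.63. Setting 0.37·360·t^-0.63 = 360·t^0.37/(28.1+t) gives 0.37(28.1+t) = t, so 0.63·t = 0.37×28.1.
t* = 0.37×28.1/0.63 = 16.5 min.

16.50 min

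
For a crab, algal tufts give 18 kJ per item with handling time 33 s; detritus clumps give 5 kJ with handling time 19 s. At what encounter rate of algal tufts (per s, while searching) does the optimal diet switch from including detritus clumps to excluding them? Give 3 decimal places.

0.028 per s

The zero-one rule: include detritus clumps iff E₂/h₂ > λE₁/(1+λh₁). Equality gives the switch point.
λE₁h₂ = E₂ + λE₂h₁ ⇒ λ = E₂/(E₁h₂ − E₂h₁) = 5/(342 − 165) = 0.02825 per s.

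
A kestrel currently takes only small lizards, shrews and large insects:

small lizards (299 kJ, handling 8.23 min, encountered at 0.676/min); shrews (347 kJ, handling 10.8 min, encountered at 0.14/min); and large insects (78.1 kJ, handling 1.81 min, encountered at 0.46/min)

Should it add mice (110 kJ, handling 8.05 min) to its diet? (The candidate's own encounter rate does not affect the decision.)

No

Current rate: (0.676×299 + 0.14×347 + 0.46×78.1)/(1 + 0.676×8.23 + 0.14×10.8 + 0.46×1.81) = 32.18 kJ/min.
Profitability of mice: 110/8.05 = 13.66 kJ/min.
Since 13.66 < R, time spent handling mice is better spent searching.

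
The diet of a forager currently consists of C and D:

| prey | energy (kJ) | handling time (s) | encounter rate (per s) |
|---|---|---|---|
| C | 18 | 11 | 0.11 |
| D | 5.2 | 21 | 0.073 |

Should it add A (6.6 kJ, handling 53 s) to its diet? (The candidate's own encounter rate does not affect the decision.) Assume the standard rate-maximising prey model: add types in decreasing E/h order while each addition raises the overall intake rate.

Current rate: (0.11×18 + 0.073×5.2)/(1 + 0.11×11 + 0.073×21) = 0.6304 kJ/s.
Profitability of A: 6.6/53 = 0.1245 kJ/s.
Since 0.1245 < R, time spent handling A is better spent searching.

No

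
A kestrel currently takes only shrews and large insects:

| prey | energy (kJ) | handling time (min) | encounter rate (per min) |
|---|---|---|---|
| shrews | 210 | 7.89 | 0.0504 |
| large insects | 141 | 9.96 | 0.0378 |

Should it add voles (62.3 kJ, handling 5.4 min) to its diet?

Intake rate on the current diet: R = (0.0504×210 + 0.0378×141) / (1 + 0.0504×7.89 + 0.0378×9.96) = 15.91/1.774 = 8.97 kJ/min.
voles: E/h = 62.3/5.4 = 11.54 kJ/min.
Since 11.54 > R, including voles increases the long-run rate.

Yes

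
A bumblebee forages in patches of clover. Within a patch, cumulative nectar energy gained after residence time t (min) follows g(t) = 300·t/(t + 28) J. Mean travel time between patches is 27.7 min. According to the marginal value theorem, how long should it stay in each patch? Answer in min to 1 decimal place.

27.8 min

Maximise g(t)/(T+t): set derivative to zero → g'(t)(T+t) = g(t).
g'(t) = 300·28/(t + 28)². Setting 300·28/(t+28)² = 300t/[(t+28)(27.7+t)] gives 28(27.7+t) = t(t+28), so t² = 28×27.7 = 775.6.
t* = √775.6 = 27.85 min.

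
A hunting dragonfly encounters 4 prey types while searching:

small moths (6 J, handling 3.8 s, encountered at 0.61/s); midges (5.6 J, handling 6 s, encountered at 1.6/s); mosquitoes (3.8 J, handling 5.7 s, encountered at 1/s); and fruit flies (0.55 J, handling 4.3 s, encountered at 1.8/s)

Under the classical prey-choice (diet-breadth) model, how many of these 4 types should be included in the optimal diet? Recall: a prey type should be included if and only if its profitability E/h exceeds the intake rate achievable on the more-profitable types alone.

1

Rank by E/h (J/s): small moths 1.58, midges 0.933, mosquitoes 0.667, fruit flies 0.128. Include each in turn until the next type's E/h falls below the running intake rate.
Rate on top 1: 1.103. midges: 0.933 < 1.103 → exclude; stop.
Optimal diet: small moths — 1 of 4 types.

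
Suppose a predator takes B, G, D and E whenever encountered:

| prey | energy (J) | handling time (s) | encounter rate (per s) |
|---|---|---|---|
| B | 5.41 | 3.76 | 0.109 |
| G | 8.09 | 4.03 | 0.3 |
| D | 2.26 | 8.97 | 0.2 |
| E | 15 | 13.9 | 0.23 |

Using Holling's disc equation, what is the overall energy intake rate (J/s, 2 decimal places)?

Energy encountered per unit search time: 0.109×5.41 + 0.3×8.09 + 0.2×2.26 + 0.23×15 = 6.919 J/s.
Handling time per unit search time: 0.109×3.76 + 0.3×4.03 + 0.2×8.97 + 0.23×13.9 = 6.61.
Rate = 6.919/(1 + 6.61) = 0.9092 J/s.

0.91 J/s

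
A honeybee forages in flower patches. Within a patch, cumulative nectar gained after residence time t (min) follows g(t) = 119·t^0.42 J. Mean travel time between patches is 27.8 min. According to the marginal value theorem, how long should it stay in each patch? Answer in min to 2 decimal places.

Optimal t* satisfies g'(t*) = g(t*)/(T + t*).
g'(t) = 0.42·119·t^-0.58. Setting 0.42·119·t^-0.58 = 119·t^0.42/(27.8+t) gives 0.42(27.8+t) = t, so 0.58·t = 0.42×27.8.
t* = 0.42×27.8/0.58 = 20.13 min.

20.13 min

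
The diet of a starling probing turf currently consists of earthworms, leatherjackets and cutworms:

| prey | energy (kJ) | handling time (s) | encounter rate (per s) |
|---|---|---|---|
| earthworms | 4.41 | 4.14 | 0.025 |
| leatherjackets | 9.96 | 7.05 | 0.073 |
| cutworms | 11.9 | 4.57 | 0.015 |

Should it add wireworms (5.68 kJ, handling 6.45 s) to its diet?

Yes

On earthworms, leatherjackets and cutworms alone, R = ΣλE/(1+Σλh) = 1.016/1.687 = 0.6023 kJ/s.
wireworms: E/h = 5.68/6.45 = 0.8806 kJ/s.
0.8806 > 0.6023, so adding wireworms raises the average — include it.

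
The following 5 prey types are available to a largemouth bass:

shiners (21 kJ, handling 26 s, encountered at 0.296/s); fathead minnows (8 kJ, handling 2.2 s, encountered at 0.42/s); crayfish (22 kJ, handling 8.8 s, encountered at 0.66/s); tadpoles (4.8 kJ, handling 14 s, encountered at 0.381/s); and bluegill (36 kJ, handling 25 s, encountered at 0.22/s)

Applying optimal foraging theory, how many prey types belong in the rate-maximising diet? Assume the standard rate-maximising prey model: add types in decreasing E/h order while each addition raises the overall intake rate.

2

Profitabilities (E/h, kJ/s): fathead minnows 3.64, crayfish 2.5, bluegill 1.44, shiners 0.808, tadpoles 0.343. Add prey in this order while the next type's profitability exceeds the intake rate on those already taken.
Rate on top 1: 1.746. crayfish: 2.5 > 1.746 → include.
Rate on top 2: 2.312. bluegill: 1.44 < 2.312 → exclude; stop.
Optimal diet: fathead minnows, crayfish — 2 of 5 types.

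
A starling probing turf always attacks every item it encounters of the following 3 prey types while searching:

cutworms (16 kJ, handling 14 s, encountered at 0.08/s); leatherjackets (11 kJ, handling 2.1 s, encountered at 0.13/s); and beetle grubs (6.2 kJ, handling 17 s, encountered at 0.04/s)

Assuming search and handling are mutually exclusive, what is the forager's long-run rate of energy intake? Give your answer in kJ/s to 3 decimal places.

Energy encountered per unit search time: 0.08×16 + 0.13×11 + 0.04×6.2 = 2.958 kJ/s.
Handling time per unit search time: 0.08×14 + 0.13×2.1 + 0.04×17 = 2.073.
Rate = 2.958/(1 + 2.073) = 0.9626 kJ/s.

0.963 kJ/s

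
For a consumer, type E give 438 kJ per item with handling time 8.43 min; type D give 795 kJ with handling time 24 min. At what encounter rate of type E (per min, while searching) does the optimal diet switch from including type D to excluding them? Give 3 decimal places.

At the threshold, the rate on type E alone equals the profitability of type D: λ·438/(1 + λ·8.43) = 795/24 = 33.12.
Rearranging, λ(438 − 33.12×8.43) = 33.12, so λ = 33.12/158.8 = 0.2087 per min.

0.209 per min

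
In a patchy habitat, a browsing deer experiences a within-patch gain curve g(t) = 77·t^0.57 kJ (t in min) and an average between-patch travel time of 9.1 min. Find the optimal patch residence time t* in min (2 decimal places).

12.06 min

Optimal t* satisfies g'(t*) = g(t*)/(T + t*).
g'(t) = 0.57·77·t^-0.43. Setting 0.57·77·t^-0.43 = 77·t^0.57/(9.1+t) gives 0.57(9.1+t) = t, so 0.43·t = 0.57×9.1.
t* = 0.57×9.1/0.43 = 12.06 min.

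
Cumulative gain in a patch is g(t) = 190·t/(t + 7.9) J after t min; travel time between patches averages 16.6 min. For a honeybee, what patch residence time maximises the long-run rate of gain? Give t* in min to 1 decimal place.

11.5 min

Maximise g(t)/(T+t): set derivative to zero → g'(t)(T+t) = g(t).
g'(t) = 190·7.9/(t + 7.9)². Setting 190·7.9/(t+7.9)² = 190t/[(t+7.9)(16.6+t)] gives 7.9(16.6+t) = t(t+7.9), so t² = 7.9×16.6 = 131.1.
t* = √131.1 = 11.45 min.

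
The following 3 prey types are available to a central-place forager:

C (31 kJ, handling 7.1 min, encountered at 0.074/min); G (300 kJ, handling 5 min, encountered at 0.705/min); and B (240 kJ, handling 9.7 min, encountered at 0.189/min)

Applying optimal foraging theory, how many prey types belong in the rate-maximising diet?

E/h in descending order: G 60, B 24.7, C 4.37 kJ/min. The optimal diet is the largest prefix of this list for which every included type satisfies E_i/h_i > R on the types above it.
Rate on top 1: 46.74. B: 24.7 < 46.74 → exclude; stop.
Optimal diet: G — 1 of 3 types.

1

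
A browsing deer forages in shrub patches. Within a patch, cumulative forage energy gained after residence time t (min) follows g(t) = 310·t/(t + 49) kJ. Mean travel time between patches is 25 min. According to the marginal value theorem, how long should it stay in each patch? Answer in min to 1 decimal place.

35.0 min

Optimal t* satisfies g'(t*) = g(t*)/(T + t*).
g'(t) = 310·49/(t + 49)². Setting 310·49/(t+49)² = 310t/[(t+49)(25+t)] gives 49(25+t) = t(t+49), so t² = 49×25 = 1225.
t* = √1225 = 35 min.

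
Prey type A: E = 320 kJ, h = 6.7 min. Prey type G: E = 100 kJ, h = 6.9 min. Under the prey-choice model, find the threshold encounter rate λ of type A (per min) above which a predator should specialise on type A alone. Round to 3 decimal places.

Drop type G once their profitability E₂/h₂ falls below the rate achievable on type A alone: E₂/h₂ = λE₁/(1 + λh₁).
Solve for λ: λE₁h₂ = E₂(1 + λh₁) → λ(E₁h₂ − E₂h₁) = E₂ → λ = E₂/(E₁h₂ − E₂h₁).
λ = 100/(320×6.9 − 100×6.7) = 100/1538 = 0.06502 per min.

0.065 per min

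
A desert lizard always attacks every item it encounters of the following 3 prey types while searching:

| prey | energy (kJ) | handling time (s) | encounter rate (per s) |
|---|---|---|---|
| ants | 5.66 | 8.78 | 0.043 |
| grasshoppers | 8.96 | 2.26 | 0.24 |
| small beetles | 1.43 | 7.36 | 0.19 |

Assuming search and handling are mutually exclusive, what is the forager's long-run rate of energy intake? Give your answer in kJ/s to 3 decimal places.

Energy encountered per unit search time: 0.043×5.66 + 0.24×8.96 + 0.19×1.43 = 2.665 kJ/s.
Handling time per unit search time: 0.043×8.78 + 0.24×2.26 + 0.19×7.36 = 2.318.
Rate = 2.665/(1 + 2.318) = 0.8033 kJ/s.

0.803 kJ/s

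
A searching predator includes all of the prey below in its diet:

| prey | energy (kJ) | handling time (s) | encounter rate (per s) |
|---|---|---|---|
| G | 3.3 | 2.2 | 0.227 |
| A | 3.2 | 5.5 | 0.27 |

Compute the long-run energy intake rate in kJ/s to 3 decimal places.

0.541 kJ/s

R = Σλ_iE_i / (1 + Σλ_ih_i)
Numerator: 0.227×3.3 + 0.27×3.2 = 1.613
Denominator: 1 + 0.227×2.2 + 0.27×5.5 = 2.984
R = 1.613/2.984 = 0.5405 kJ/s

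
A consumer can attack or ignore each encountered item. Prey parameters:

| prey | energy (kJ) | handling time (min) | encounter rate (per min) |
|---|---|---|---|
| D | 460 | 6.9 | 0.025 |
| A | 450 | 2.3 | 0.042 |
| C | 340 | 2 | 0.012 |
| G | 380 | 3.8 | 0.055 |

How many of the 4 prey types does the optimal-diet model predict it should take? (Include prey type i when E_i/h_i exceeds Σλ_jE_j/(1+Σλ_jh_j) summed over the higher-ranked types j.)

E/h in descending order: A 196, C 170, G 100, D 66.7 kJ/min. The optimal diet is the largest prefix of this list for which every included type satisfies E_i/h_i > R on the types above it.
Rate on top 1: 17.24. C: 170 > 17.24 → include.
Rate on top 2: 20.51. G: 100 > 20.51 → include.
Rate on top 3: 33. D: 66.7 > 33 → include.
Optimal diet: A, C, G, D — 4 of 4 types.

4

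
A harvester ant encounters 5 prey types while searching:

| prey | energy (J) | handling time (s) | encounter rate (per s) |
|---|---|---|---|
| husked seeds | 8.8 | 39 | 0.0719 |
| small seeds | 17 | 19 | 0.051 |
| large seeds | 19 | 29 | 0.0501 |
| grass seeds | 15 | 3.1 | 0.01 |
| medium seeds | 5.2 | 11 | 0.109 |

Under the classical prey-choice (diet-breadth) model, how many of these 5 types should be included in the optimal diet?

3

Profitabilities (E/h, J/s): grass seeds 4.84, small seeds 0.895, large seeds 0.655, medium seeds 0.473, husked seeds 0.226. Add prey in this order while the next type's profitability exceeds the intake rate on those already taken.
Rate on top 1: 0.1455. small seeds: 0.895 > 0.1455 → include.
Rate on top 2: 0.5085. large seeds: 0.655 > 0.5085 → include.
Rate on top 3: 0.5702. medium seeds: 0.473 < 0.5702 → exclude; stop.
Optimal diet: grass seeds, small seeds, large seeds — 3 of 5 types.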